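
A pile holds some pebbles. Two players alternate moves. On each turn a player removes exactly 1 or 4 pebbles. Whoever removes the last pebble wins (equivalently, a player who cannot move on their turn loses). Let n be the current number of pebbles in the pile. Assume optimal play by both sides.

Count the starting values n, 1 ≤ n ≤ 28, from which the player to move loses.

Compute win/loss labels from the base case upward. A position with no move is L. Any other position is W if it can reach an L in one move, else L.
n=0: no move → L
n=1: →0(L), so W
n=2: →1(W) only, which is W, so L
n=3: →2(L), so W
n=4: →0(L), so W
n=5: →4(W), 1(W) — all W, so L
n=6: →5(L), so W
n=7: →6(W), 3(W) — all W, so L
n=8: →7(L), so W
n=9: →5(L), so W
n=10: →9(W), 6(W) — all W, so L
n=11: →10(L), so W
n=12: →11(W), 8(W) — all W, so L
n=13: →12(L), so W
n=14: →10(L), so W
n=15: →14(W), 11(W) — all W, so L
n=16: →15(L), so W
n=17: →16(W), 13(W) — all W, so L
n=18: →17(L), so W
n=19: →15(L), so W
n=20: →19(W), 16(W) — all W, so L
n=21: →20(L), so W
n=22: →21(W), 18(W) — all W, so L
n=23: →22(L), so W
n=24: →20(L), so W
n=25: →24(W), 21(W) — all W, so L
n=26: →25(L), so W
n=27: →26(W), 23(W) — all W, so L
n=28: →27(L), so W
L entries with 1 ≤ n ≤ 28 (n=0 is outside the asked range and is not counted): n = 2, 5, 7, 10, 12, 15, 17, 20, 22, 25, 27; that makes 11.

11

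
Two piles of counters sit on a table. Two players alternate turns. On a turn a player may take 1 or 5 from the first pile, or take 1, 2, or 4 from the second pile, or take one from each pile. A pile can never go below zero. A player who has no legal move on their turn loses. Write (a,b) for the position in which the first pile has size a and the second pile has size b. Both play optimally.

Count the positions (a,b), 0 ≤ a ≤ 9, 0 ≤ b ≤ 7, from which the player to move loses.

Classify positions by backward induction: terminal positions (no move available) are L. From any other position, the mover wins iff some move reaches an L.
Every move lowers a or b (never raises either), so fill the grid row by row in increasing a, and left to right within a row: each cell's successors are then already labelled.
      b=0  b=1  b=2  b=3  b=4  b=5  b=6  b=7
a=0:    L    W    W    L    W    W    L    W
a=1:    W    W    L    W    W    L    W    W
a=2:    L    W    W    W    W    W    W    L
a=3:    W    W    L    W    W    L    W    W
a=4:    L    W    W    W    W    W    W    L
a=5:    W    W    L    W    W    L    W    W
a=6:    L    W    W    W    W    W    W    L
a=7:    W    W    L    W    W    L    W    W
a=8:    L    W    W    W    W    W    W    L
a=9:    W    W    L    W    W    L    W    W
Cells with no legal move (terminal, hence L): (0,0).
The remaining L cells, each justified by listing all of its moves:
(0,3): only reaches (0,2)(W), (0,1)(W), all W → L
(0,6): only reaches (0,5)(W), (0,4)(W), (0,2)(W), all W → L
(1,2): only reaches (0,2)(W), (1,1)(W), (1,0)(W), (0,1)(W), all W → L
(1,5): only reaches (0,5)(W), (1,4)(W), (1,3)(W), (1,1)(W), (0,4)(W), all W → L
(2,0): only reaches (1,0)(W), which is W → L
(2,7): only reaches (1,7)(W), (2,6)(W), (2,5)(W), (2,3)(W), (1,6)(W), all W → L
(3,2): only reaches (2,2)(W), (3,1)(W), (3,0)(W), (2,1)(W), all W → L
(3,5): only reaches (2,5)(W), (3,4)(W), (3,3)(W), (3,1)(W), (2,4)(W), all W → L
(4,0): only reaches (3,0)(W), which is W → L
(4,7): only reaches (3,7)(W), (4,6)(W), (4,5)(W), (4,3)(W), (3,6)(W), all W → L
(5,2): only reaches (4,2)(W), (0,2)(W), (5,1)(W), (5,0)(W), (4,1)(W), all W → L
(5,5): only reaches (4,5)(W), (0,5)(W), (5,4)(W), (5,3)(W), (5,1)(W), (4,4)(W), all W → L
(6,0): only reaches (5,0)(W), (1,0)(W), all W → L
(6,7): only reaches (5,7)(W), (1,7)(W), (6,6)(W), (6,5)(W), (6,3)(W), (5,6)(W), all W → L
(7,2): only reaches (6,2)(W), (2,2)(W), (7,1)(W), (7,0)(W), (6,1)(W), all W → L
(7,5): only reaches (6,5)(W), (2,5)(W), (7,4)(W), (7,3)(W), (7,1)(W), (6,4)(W), all W → L
(8,0): only reaches (7,0)(W), (3,0)(W), all W → L
(8,7): only reaches (7,7)(W), (3,7)(W), (8,6)(W), (8,5)(W), (8,3)(W), (7,6)(W), all W → L
(9,2): only reaches (8,2)(W), (4,2)(W), (9,1)(W), (9,0)(W), (8,1)(W), all W → L
(9,5): only reaches (8,5)(W), (4,5)(W), (9,4)(W), (9,3)(W), (9,1)(W), (8,4)(W), all W → L
Every other cell has at least one move into one of the L cells above, so it is W.
L cells per row: a=0: 3, a=1: 2, a=2: 2, a=3: 2, a=4: 2, a=5: 2, a=6: 2, a=7: 2, a=8: 2, a=9: 2; total 21.

21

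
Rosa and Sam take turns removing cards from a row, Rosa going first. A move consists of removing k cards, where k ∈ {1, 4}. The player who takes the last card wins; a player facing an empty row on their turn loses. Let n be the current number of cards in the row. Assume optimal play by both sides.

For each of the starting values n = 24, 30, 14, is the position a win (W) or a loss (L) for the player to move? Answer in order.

Build the W/L table. Terminal = L. A non-terminal position is W if it has a move to some L; otherwise it is L.
n=0: no move → L
n=1: reaches L-position 0 → W
n=2: only reaches 1(W), which is W → L
n=3: reaches L-position 2 → W
n=4: reaches L-position 0 → W
n=5: only reaches 4(W), 1(W), all W → L
n=6: reaches L-position 5 → W
n=7: only reaches 6(W), 3(W), all W → L
n=8: reaches L-position 7 → W
n=9: reaches L-position 5 → W
n=10: only reaches 9(W), 6(W), all W → L
n=11: reaches L-position 10 → W
n=12: only reaches 11(W), 8(W), all W → L
n=13: reaches L-position 12 → W
n=14: reaches L-position 10 → W
n=15: only reaches 14(W), 11(W), all W → L
n=16: reaches L-position 15 → W
n=17: only reaches 16(W), 13(W), all W → L
n=18: reaches L-position 17 → W
n=19: reaches L-position 15 → W
n=20: only reaches 19(W), 16(W), all W → L
n=21: reaches L-position 20 → W
n=22: only reaches 21(W), 18(W), all W → L
n=23: reaches L-position 22 → W
n=24: reaches L-position 20 → W
n=25: only reaches 24(W), 21(W), all W → L
n=26: reaches L-position 25 → W
n=27: only reaches 26(W), 23(W), all W → L
n=28: reaches L-position 27 → W
n=29: reaches L-position 25 → W
n=30: only reaches 29(W), 26(W), all W → L

24: W, 30: L, 14: W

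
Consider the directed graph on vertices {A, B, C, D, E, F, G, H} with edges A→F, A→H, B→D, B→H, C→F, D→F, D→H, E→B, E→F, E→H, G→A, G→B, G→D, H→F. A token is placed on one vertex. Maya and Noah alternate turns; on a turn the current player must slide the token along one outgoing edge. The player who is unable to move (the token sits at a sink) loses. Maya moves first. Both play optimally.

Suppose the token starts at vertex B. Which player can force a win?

Noah wins.

Positions with no move are L. A position that does have a move is losing for the player to move precisely when every available move leads to a winning position for the opponent. Fill in the labels:
Every edge goes from a vertex to one that appears earlier in the order F, H, D, A, B, C, G, E, so processing vertices in that order labels each vertex after all of its successors.
F: no outgoing edge → L
H: reaches L-position F → W
D: reaches L-position F → W
A: reaches L-position F → W
B: only reaches D(W), H(W), all W → L
C: reaches L-position F → W
G: reaches L-position B → W
E: reaches L-position B → W
Every move from B reaches a W position, so the mover loses.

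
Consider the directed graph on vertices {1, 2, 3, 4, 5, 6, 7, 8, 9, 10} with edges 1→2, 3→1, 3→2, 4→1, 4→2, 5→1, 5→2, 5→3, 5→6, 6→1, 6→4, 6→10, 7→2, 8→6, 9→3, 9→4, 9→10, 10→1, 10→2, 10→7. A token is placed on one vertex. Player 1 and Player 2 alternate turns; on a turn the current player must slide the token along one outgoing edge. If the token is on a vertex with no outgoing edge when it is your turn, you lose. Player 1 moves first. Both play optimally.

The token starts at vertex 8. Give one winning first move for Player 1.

Move to 6.

Build the W/L table. Terminal = L. A non-terminal position is W if it has a move to some L; otherwise it is L.
Every edge goes from a vertex to one that appears earlier in the order 2, 1, 3, 4, 7, 10, 9, 6, 5, 8, so processing vertices in that order labels each vertex after all of its successors.
2: no outgoing edge → L
1: can move to 2, which is L ⇒ W
3: can move to 2, which is L ⇒ W
4: can move to 2, which is L ⇒ W
7: can move to 2, which is L ⇒ W
10: can move to 2, which is L ⇒ W
9: moves to 10(W), 4(W), 3(W); every one is W ⇒ L
6: moves to 10(W), 4(W), 1(W); every one is W ⇒ L
5: can move to 6, which is L ⇒ W
8: can move to 6, which is L ⇒ W
From 8, the L positions reachable in one move are: 6.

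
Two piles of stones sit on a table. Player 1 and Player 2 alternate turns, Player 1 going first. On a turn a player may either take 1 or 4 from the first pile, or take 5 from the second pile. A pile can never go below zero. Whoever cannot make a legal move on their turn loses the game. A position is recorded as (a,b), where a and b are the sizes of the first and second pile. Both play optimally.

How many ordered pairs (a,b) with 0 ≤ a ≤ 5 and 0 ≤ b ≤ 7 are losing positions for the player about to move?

Classify positions by backward induction: terminal positions (no move available) are L. From any other position, the mover wins iff some move reaches an L.
Every move lowers a or b (never raises either), so fill the grid row by row in increasing a, and left to right within a row: each cell's successors are then already labelled.
      b=0  b=1  b=2  b=3  b=4  b=5  b=6  b=7
a=0:    L    L    L    L    L    W    W    W
a=1:    W    W    W    W    W    L    L    L
a=2:    L    L    L    L    L    W    W    W
a=3:    W    W    W    W    W    L    L    L
a=4:    W    W    W    W    W    W    W    W
a=5:    L    L    L    L    L    W    W    W
Cells with no legal move (terminal, hence L): (0,0), (0,1), (0,2), (0,3), (0,4).
The remaining L cells, each justified by listing all of its moves:
(1,5): L (options (0,5)(W), (1,0)(W) are all W)
(1,6): L (options (0,6)(W), (1,1)(W) are all W)
(1,7): L (options (0,7)(W), (1,2)(W) are all W)
(2,0): L (sole option (1,0)(W) is W)
(2,1): L (sole option (1,1)(W) is W)
(2,2): L (sole option (1,2)(W) is W)
(2,3): L (sole option (1,3)(W) is W)
(2,4): L (sole option (1,4)(W) is W)
(3,5): L (options (2,5)(W), (3,0)(W) are all W)
(3,6): L (options (2,6)(W), (3,1)(W) are all W)
(3,7): L (options (2,7)(W), (3,2)(W) are all W)
(5,0): L (options (4,0)(W), (1,0)(W) are all W)
(5,1): L (options (4,1)(W), (1,1)(W) are all W)
(5,2): L (options (4,2)(W), (1,2)(W) are all W)
(5,3): L (options (4,3)(W), (1,3)(W) are all W)
(5,4): L (options (4,4)(W), (1,4)(W) are all W)
Every other cell has at least one move into one of the L cells above, so it is W.
L cells per row: a=0: 5, a=1: 3, a=2: 5, a=3: 3, a=4: 0, a=5: 5; total 21.

21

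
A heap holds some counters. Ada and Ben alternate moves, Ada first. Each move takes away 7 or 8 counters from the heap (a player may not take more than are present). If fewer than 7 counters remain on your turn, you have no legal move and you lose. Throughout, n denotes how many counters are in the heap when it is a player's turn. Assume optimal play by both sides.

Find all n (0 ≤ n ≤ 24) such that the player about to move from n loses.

Build the W/L table. Terminal = L. A non-terminal position is W if it has a move to some L; otherwise it is L.
n=0: no move → L
n=1: no move → L
n=2: no move → L
n=3: no move → L
n=4: no move → L
n=5: no move → L
n=6: no move → L
n=7: reaches L-position 0 → W
n=8: reaches L-position 1 → W
n=9: reaches L-position 2 → W
n=10: reaches L-position 3 → W
n=11: reaches L-position 4 → W
n=12: reaches L-position 5 → W
n=13: reaches L-position 6 → W
n=14: reaches L-position 6 → W
n=15: only reaches 8(W), 7(W), all W → L
n=16: only reaches 9(W), 8(W), all W → L
n=17: only reaches 10(W), 9(W), all W → L
n=18: only reaches 11(W), 10(W), all W → L
n=19: only reaches 12(W), 11(W), all W → L
n=20: only reaches 13(W), 12(W), all W → L
n=21: only reaches 14(W), 13(W), all W → L
n=22: reaches L-position 15 → W
n=23: reaches L-position 16 → W
n=24: reaches L-position 17 → W
Reading off the rows marked L gives the requested list; there are 14 such values of n.

0, 1, 2, 3, 4, 5, 6, 15, 16, 17, 18, 19, 20, 21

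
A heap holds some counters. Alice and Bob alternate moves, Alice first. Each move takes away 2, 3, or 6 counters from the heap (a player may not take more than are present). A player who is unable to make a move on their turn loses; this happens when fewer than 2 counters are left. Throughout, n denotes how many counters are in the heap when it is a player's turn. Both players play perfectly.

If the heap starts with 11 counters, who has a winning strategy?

Alice wins.

Label each position W (a win for the player to move) or L (a loss). A position with no legal move is L; any other position is W exactly when some move reaches an L, and L when every move reaches a W.
n=0: no move → L
n=1: no move → L
n=2: W (go to 0, an L position)
n=3: W (go to 1, an L position)
n=4: W (go to 1, an L position)
n=5: L (options 3(W), 2(W) are all W)
n=6: W (go to 0, an L position)
n=7: W (go to 5, an L position)
n=8: W (go to 5, an L position)
n=9: L (options 7(W), 6(W), 3(W) are all W)
n=10: L (options 8(W), 7(W), 4(W) are all W)
n=11: W (go to 9, an L position)
From 11 Alice can remove 2, leaving 9, reaching an L position.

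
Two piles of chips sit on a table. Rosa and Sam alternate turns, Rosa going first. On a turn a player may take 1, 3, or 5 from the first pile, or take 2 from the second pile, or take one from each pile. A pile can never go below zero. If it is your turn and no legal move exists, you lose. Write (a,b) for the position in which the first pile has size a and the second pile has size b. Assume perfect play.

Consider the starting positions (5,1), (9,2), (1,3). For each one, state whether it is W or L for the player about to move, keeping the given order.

Use the standard recursion: the mover loses at a terminal position; elsewhere, the mover wins exactly when some move hands the opponent an L position.
No move ever increases a pile, so every position that can arise here has a ≤ 9 and b ≤ 3; it is enough to label the cells with 0 ≤ a ≤ 9 and 0 ≤ b ≤ 3.
Every move lowers a or b (never raises either), so fill the grid row by row in increasing a, and left to right within a row: each cell's successors are then already labelled.
      b=0  b=1  b=2  b=3
a=0:    L    L    W    W
a=1:    W    W    W    L
a=2:    L    L    W    W
a=3:    W    W    W    L
a=4:    L    L    W    W
a=5:    W    W    W    L
a=6:    L    L    W    W
a=7:    W    W    W    L
a=8:    L    L    W    W
a=9:    W    W    W    L
Cells with no legal move (terminal, hence L): (0,0), (0,1).
The remaining L cells, each justified by listing all of its moves:
(1,3): moves to (0,3)(W), (1,1)(W), (0,2)(W); every one is W ⇒ L
(2,0): the only move is to (1,0)(W), a W ⇒ L
(2,1): moves to (1,1)(W), (1,0)(W); every one is W ⇒ L
(3,3): moves to (2,3)(W), (0,3)(W), (3,1)(W), (2,2)(W); every one is W ⇒ L
(4,0): moves to (3,0)(W), (1,0)(W); every one is W ⇒ L
(4,1): moves to (3,1)(W), (1,1)(W), (3,0)(W); every one is W ⇒ L
(5,3): moves to (4,3)(W), (2,3)(W), (0,3)(W), (5,1)(W), (4,2)(W); every one is W ⇒ L
(6,0): moves to (5,0)(W), (3,0)(W), (1,0)(W); every one is W ⇒ L
(6,1): moves to (5,1)(W), (3,1)(W), (1,1)(W), (5,0)(W); every one is W ⇒ L
(7,3): moves to (6,3)(W), (4,3)(W), (2,3)(W), (7,1)(W), (6,2)(W); every one is W ⇒ L
(8,0): moves to (7,0)(W), (5,0)(W), (3,0)(W); every one is W ⇒ L
(8,1): moves to (7,1)(W), (5,1)(W), (3,1)(W), (7,0)(W); every one is W ⇒ L
(9,3): moves to (8,3)(W), (6,3)(W), (4,3)(W), (9,1)(W), (8,2)(W); every one is W ⇒ L
Every other cell has at least one move into one of the L cells above, so it is W.
(5,1): the move to (4,1) reaches an L cell, so W
(9,2): the move to (8,1) reaches an L cell, so W
(1,3): one of the L cells justified above, so L

(5,1): W, (9,2): W, (1,3): L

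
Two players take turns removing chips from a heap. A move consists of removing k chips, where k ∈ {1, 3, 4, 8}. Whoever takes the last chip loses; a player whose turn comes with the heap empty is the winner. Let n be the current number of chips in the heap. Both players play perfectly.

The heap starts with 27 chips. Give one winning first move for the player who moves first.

Use the standard recursion: the mover wins at a terminal position; elsewhere, the mover wins exactly when some move hands the opponent an L position.
n=0: no move; the opponent has just taken the last chip and therefore loses → W
n=1: only reaches 0(W), which is W → L
n=2: reaches L-position 1 → W
n=3: only reaches 2(W), 0(W), all W → L
n=4: reaches L-position 3 → W
n=5: reaches L-position 1 → W
n=6: reaches L-position 3 → W
n=7: reaches L-position 3 → W
n=8: only reaches 7(W), 5(W), 4(W), 0(W), all W → L
n=9: reaches L-position 8 → W
n=10: only reaches 9(W), 7(W), 6(W), 2(W), all W → L
n=11: reaches L-position 10 → W
n=12: reaches L-position 8 → W
n=13: reaches L-position 10 → W
n=14: reaches L-position 10 → W
n=15: only reaches 14(W), 12(W), 11(W), 7(W), all W → L
n=16: reaches L-position 15 → W
n=17: only reaches 16(W), 14(W), 13(W), 9(W), all W → L
n=18: reaches L-position 17 → W
n=19: reaches L-position 15 → W
n=20: reaches L-position 17 → W
n=21: reaches L-position 17 → W
n=22: only reaches 21(W), 19(W), 18(W), 14(W), all W → L
n=23: reaches L-position 22 → W
n=24: only reaches 23(W), 21(W), 20(W), 16(W), all W → L
n=25: reaches L-position 24 → W
n=26: reaches L-position 22 → W
n=27: reaches L-position 24 → W
From 27, the L positions reachable in one move are: 24.

Remove 3, leaving 24.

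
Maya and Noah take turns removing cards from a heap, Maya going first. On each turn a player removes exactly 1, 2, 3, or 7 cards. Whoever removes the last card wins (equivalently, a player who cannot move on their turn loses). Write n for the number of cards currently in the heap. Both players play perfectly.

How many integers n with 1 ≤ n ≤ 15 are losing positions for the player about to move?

3

Work bottom-up. With no move the player to move loses. Otherwise the position is W if at least one move leads to an L position for the opponent, and L if every move leads to a W.
n=0: no move → L
n=1: reaches L-position 0 → W
n=2: reaches L-position 0 → W
n=3: reaches L-position 0 → W
n=4: only reaches 3(W), 2(W), 1(W), all W → L
n=5: reaches L-position 4 → W
n=6: reaches L-position 4 → W
n=7: reaches L-position 4 → W
n=8: only reaches 7(W), 6(W), 5(W), 1(W), all W → L
n=9: reaches L-position 8 → W
n=10: reaches L-position 8 → W
n=11: reaches L-position 8 → W
n=12: only reaches 11(W), 10(W), 9(W), 5(W), all W → L
n=13: reaches L-position 12 → W
n=14: reaches L-position 12 → W
n=15: reaches L-position 12 → W
L entries with 1 ≤ n ≤ 15 (n=0 is outside the asked range and is not counted): n = 4, 8, 12; that makes 3.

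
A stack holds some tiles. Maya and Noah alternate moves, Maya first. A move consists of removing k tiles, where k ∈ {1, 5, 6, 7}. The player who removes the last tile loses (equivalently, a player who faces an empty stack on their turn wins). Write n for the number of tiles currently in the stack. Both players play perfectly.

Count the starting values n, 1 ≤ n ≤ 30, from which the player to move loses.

Classify positions by backward induction: terminal positions (no move available) are W. From any other position, the mover wins iff some move reaches an L.
n=0: no move; the opponent has just taken the last tile and therefore loses → W
n=1: only reaches 0(W), which is W → L
n=2: reaches L-position 1 → W
n=3: only reaches 2(W), which is W → L
n=4: reaches L-position 3 → W
n=5: only reaches 4(W), 0(W), all W → L
n=6: reaches L-position 5 → W
n=7: reaches L-position 1 → W
n=8: reaches L-position 3 → W
n=9: reaches L-position 3 → W
n=10: reaches L-position 5 → W
n=11: reaches L-position 5 → W
n=12: reaches L-position 5 → W
n=13: only reaches 12(W), 8(W), 7(W), 6(W), all W → L
n=14: reaches L-position 13 → W
n=15: only reaches 14(W), 10(W), 9(W), 8(W), all W → L
n=16: reaches L-position 15 → W
n=17: only reaches 16(W), 12(W), 11(W), 10(W), all W → L
n=18: reaches L-position 17 → W
n=19: reaches L-position 13 → W
n=20: reaches L-position 15 → W
n=21: reaches L-position 15 → W
n=22: reaches L-position 17 → W
n=23: reaches L-position 17 → W
n=24: reaches L-position 17 → W
n=25: only reaches 24(W), 20(W), 19(W), 18(W), all W → L
n=26: reaches L-position 25 → W
n=27: only reaches 26(W), 22(W), 21(W), 20(W), all W → L
n=28: reaches L-position 27 → W
n=29: only reaches 28(W), 24(W), 23(W), 22(W), all W → L
n=30: reaches L-position 29 → W
L entries with 1 ≤ n ≤ 30 (the range starts at n=1): n = 1, 3, 5, 13, 15, 17, 25, 27, 29; that makes 9.

9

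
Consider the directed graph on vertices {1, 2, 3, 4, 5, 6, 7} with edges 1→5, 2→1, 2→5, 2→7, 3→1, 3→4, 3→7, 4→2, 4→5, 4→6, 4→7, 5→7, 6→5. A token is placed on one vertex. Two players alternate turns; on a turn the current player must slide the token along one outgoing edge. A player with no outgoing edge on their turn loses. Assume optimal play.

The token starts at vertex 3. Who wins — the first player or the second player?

The first player wins.

Work bottom-up. With no move the player to move loses. Otherwise the position is W if at least one move leads to an L position for the opponent, and L if every move leads to a W.
Every edge goes from a vertex to one that appears earlier in the order 7, 5, 1, 6, 2, 4, 3, so processing vertices in that order labels each vertex after all of its successors.
7: no outgoing edge → L
5: →7(L), so W
1: →5(W) only, which is W, so L
6: →5(W) only, which is W, so L
2: →1(L), so W
4: →6(L), so W
3: →1(L), so W
The starting position 3 is W: the player to move should move to 1, handing over an L position.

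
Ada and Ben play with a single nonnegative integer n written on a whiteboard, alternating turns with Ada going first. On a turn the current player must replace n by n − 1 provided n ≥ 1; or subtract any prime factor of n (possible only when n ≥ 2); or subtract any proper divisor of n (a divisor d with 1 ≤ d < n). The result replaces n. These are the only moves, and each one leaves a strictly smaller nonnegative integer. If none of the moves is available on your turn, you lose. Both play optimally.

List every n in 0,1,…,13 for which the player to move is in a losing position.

Classify positions by backward induction: terminal positions (no move available) are L. From any other position, the mover wins iff some move reaches an L.
n=0: no move → L
n=1: →0(L), so W
n=2: →0(L), so W
n=3: →0(L), so W
n=4: →2(W), 3(W) — all W, so L
n=5: →0(L), so W
n=6: →4(L), so W
n=7: →0(L), so W
n=8: →4(L), so W
n=9: →6(W), 8(W) — all W, so L
n=10: →9(L), so W
n=11: →0(L), so W
n=12: →9(L), so W
n=13: →0(L), so W
The losing starting values of n are exactly the entries labelled L in this table (3 of them).

0, 4, 9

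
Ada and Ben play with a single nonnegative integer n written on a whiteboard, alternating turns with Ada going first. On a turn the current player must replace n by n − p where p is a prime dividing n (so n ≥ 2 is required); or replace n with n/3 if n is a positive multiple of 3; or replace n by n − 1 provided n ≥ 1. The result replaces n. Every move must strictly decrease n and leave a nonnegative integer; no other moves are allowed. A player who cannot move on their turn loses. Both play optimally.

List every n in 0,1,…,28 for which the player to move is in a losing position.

Use the standard recursion: the mover loses at a terminal position; elsewhere, the mover wins exactly when some move hands the opponent an L position.
n=0: no move → L
n=1: can move to 0, which is L ⇒ W
n=2: can move to 0, which is L ⇒ W
n=3: can move to 0, which is L ⇒ W
n=4: moves to 2(W), 3(W); every one is W ⇒ L
n=5: can move to 0, which is L ⇒ W
n=6: can move to 4, which is L ⇒ W
n=7: can move to 0, which is L ⇒ W
n=8: moves to 6(W), 7(W); every one is W ⇒ L
n=9: can move to 8, which is L ⇒ W
n=10: can move to 8, which is L ⇒ W
n=11: can move to 0, which is L ⇒ W
n=12: can move to 4, which is L ⇒ W
n=13: can move to 0, which is L ⇒ W
n=14: moves to 7(W), 12(W), 13(W); every one is W ⇒ L
n=15: can move to 14, which is L ⇒ W
n=16: can move to 14, which is L ⇒ W
n=17: can move to 0, which is L ⇒ W
n=18: moves to 6(W), 15(W), 16(W), 17(W); every one is W ⇒ L
n=19: can move to 0, which is L ⇒ W
n=20: can move to 18, which is L ⇒ W
n=21: can move to 14, which is L ⇒ W
n=22: moves to 11(W), 20(W), 21(W); every one is W ⇒ L
n=23: can move to 0, which is L ⇒ W
n=24: can move to 8, which is L ⇒ W
n=25: moves to 20(W), 24(W); every one is W ⇒ L
n=26: can move to 25, which is L ⇒ W
n=27: moves to 9(W), 24(W), 26(W); every one is W ⇒ L
n=28: can move to 27, which is L ⇒ W
Reading off the rows marked L gives the requested list; there are 8 such values of n.

0, 4, 8, 14, 18, 22, 25, 27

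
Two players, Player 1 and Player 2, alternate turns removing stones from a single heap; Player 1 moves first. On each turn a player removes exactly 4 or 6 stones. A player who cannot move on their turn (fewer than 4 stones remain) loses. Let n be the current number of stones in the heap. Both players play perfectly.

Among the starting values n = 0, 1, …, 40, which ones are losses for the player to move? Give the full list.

Classify positions by backward induction: terminal positions (no move available) are L. From any other position, the mover wins iff some move reaches an L.
n=0: no move → L
n=1: no move → L
n=2: no move → L
n=3: no move → L
n=4: can move to 0, which is L ⇒ W
n=5: can move to 1, which is L ⇒ W
n=6: can move to 2, which is L ⇒ W
n=7: can move to 3, which is L ⇒ W
n=8: can move to 2, which is L ⇒ W
n=9: can move to 3, which is L ⇒ W
n=10: moves to 6(W), 4(W); every one is W ⇒ L
n=11: moves to 7(W), 5(W); every one is W ⇒ L
n=12: moves to 8(W), 6(W); every one is W ⇒ L
n=13: moves to 9(W), 7(W); every one is W ⇒ L
n=14: can move to 10, which is L ⇒ W
n=15: can move to 11, which is L ⇒ W
n=16: can move to 12, which is L ⇒ W
n=17: can move to 13, which is L ⇒ W
n=18: can move to 12, which is L ⇒ W
n=19: can move to 13, which is L ⇒ W
n=20: moves to 16(W), 14(W); every one is W ⇒ L
n=21: moves to 17(W), 15(W); every one is W ⇒ L
n=22: moves to 18(W), 16(W); every one is W ⇒ L
n=23: moves to 19(W), 17(W); every one is W ⇒ L
n=24: can move to 20, which is L ⇒ W
n=25: can move to 21, which is L ⇒ W
n=26: can move to 22, which is L ⇒ W
n=27: can move to 23, which is L ⇒ W
n=28: can move to 22, which is L ⇒ W
n=29: can move to 23, which is L ⇒ W
n=30: moves to 26(W), 24(W); every one is W ⇒ L
n=31: moves to 27(W), 25(W); every one is W ⇒ L
n=32: moves to 28(W), 26(W); every one is W ⇒ L
n=33: moves to 29(W), 27(W); every one is W ⇒ L
n=34: can move to 30, which is L ⇒ W
n=35: can move to 31, which is L ⇒ W
n=36: can move to 32, which is L ⇒ W
n=37: can move to 33, which is L ⇒ W
n=38: can move to 32, which is L ⇒ W
n=39: can move to 33, which is L ⇒ W
n=40: moves to 36(W), 34(W); every one is W ⇒ L
The losing starting values of n are exactly the entries labelled L in this table (17 of them).

0, 1, 2, 3, 10, 11, 12, 13, 20, 21, 22, 23, 30, 31, 32, 33, 40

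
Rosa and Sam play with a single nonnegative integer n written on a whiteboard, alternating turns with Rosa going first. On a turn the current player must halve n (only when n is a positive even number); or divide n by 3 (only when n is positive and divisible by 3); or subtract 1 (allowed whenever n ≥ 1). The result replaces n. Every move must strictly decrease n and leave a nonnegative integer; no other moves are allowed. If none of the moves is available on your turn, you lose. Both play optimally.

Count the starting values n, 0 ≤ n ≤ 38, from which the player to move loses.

Label each position W (a win for the player to move) or L (a loss). A position with no legal move is L; any other position is W exactly when some move reaches an L, and L when every move reaches a W.
n=0: no move → L
n=1: can move to 0, which is L ⇒ W
n=2: the only move is to 1(W), a W ⇒ L
n=3: can move to 2, which is L ⇒ W
n=4: can move to 2, which is L ⇒ W
n=5: the only move is to 4(W), a W ⇒ L
n=6: can move to 2, which is L ⇒ W
n=7: the only move is to 6(W), a W ⇒ L
n=8: can move to 7, which is L ⇒ W
n=9: moves to 3(W), 8(W); every one is W ⇒ L
n=10: can move to 5, which is L ⇒ W
n=11: the only move is to 10(W), a W ⇒ L
n=12: can move to 11, which is L ⇒ W
n=13: the only move is to 12(W), a W ⇒ L
n=14: can move to 7, which is L ⇒ W
n=15: can move to 5, which is L ⇒ W
n=16: moves to 8(W), 15(W); every one is W ⇒ L
n=17: can move to 16, which is L ⇒ W
n=18: can move to 9, which is L ⇒ W
n=19: the only move is to 18(W), a W ⇒ L
n=20: can move to 19, which is L ⇒ W
n=21: can move to 7, which is L ⇒ W
n=22: can move to 11, which is L ⇒ W
n=23: the only move is to 22(W), a W ⇒ L
n=24: can move to 23, which is L ⇒ W
n=25: the only move is to 24(W), a W ⇒ L
n=26: can move to 13, which is L ⇒ W
n=27: can move to 9, which is L ⇒ W
n=28: moves to 14(W), 27(W); every one is W ⇒ L
n=29: can move to 28, which is L ⇒ W
n=30: moves to 10(W), 15(W), 29(W); every one is W ⇒ L
n=31: can move to 30, which is L ⇒ W
n=32: can move to 16, which is L ⇒ W
n=33: can move to 11, which is L ⇒ W
n=34: moves to 17(W), 33(W); every one is W ⇒ L
n=35: can move to 34, which is L ⇒ W
n=36: moves to 12(W), 18(W), 35(W); every one is W ⇒ L
n=37: can move to 36, which is L ⇒ W
n=38: can move to 19, which is L ⇒ W
L entries with 0 ≤ n ≤ 38: n = 0, 2, 5, 7, 9, 11, 13, 16, 19, 23, 25, 28, 30, 34, 36; that makes 15.

15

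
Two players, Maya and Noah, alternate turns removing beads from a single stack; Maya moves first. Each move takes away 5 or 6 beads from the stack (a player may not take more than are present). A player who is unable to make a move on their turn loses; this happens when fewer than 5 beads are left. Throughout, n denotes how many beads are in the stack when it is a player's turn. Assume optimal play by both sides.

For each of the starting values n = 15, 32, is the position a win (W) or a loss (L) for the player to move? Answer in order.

15: L, 32: W

Compute win/loss labels from the base case upward. A position with no move is L. Any other position is W if it can reach an L in one move, else L.
n=0: no move → L
n=1: no move → L
n=2: no move → L
n=3: no move → L
n=4: no move → L
n=5: W (go to 0, an L position)
n=6: W (go to 1, an L position)
n=7: W (go to 2, an L position)
n=8: W (go to 3, an L position)
n=9: W (go to 4, an L position)
n=10: W (go to 4, an L position)
n=11: L (options 6(W), 5(W) are all W)
n=12: L (options 7(W), 6(W) are all W)
n=13: L (options 8(W), 7(W) are all W)
n=14: L (options 9(W), 8(W) are all W)
n=15: L (options 10(W), 9(W) are all W)
n=16: W (go to 11, an L position)
n=17: W (go to 12, an L position)
n=18: W (go to 13, an L position)
n=19: W (go to 14, an L position)
n=20: W (go to 15, an L position)
n=21: W (go to 15, an L position)
n=22: L (options 17(W), 16(W) are all W)
n=23: L (options 18(W), 17(W) are all W)
n=24: L (options 19(W), 18(W) are all W)
n=25: L (options 20(W), 19(W) are all W)
n=26: L (options 21(W), 20(W) are all W)
n=27: W (go to 22, an L position)
n=28: W (go to 23, an L position)
n=29: W (go to 24, an L position)
n=30: W (go to 25, an L position)
n=31: W (go to 26, an L position)
n=32: W (go to 26, an L position)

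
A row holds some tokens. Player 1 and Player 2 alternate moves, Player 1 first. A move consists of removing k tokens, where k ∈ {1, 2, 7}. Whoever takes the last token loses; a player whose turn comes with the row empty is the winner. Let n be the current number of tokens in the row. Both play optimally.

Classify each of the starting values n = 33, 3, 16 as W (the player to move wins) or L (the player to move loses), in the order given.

33: W, 3: W, 16: L

Positions with no move are W. A position that does have a move is losing for the player to move precisely when every available move leads to a winning position for the opponent. Fill in the labels:
n=0: no move; the opponent has just taken the last token and therefore loses → W
n=1: L (sole option 0(W) is W)
n=2: W (go to 1, an L position)
n=3: W (go to 1, an L position)
n=4: L (options 3(W), 2(W) are all W)
n=5: W (go to 4, an L position)
n=6: W (go to 4, an L position)
n=7: L (options 6(W), 5(W), 0(W) are all W)
n=8: W (go to 7, an L position)
n=9: W (go to 7, an L position)
n=10: L (options 9(W), 8(W), 3(W) are all W)
n=11: W (go to 10, an L position)
n=12: W (go to 10, an L position)
n=13: L (options 12(W), 11(W), 6(W) are all W)
n=14: W (go to 13, an L position)
n=15: W (go to 13, an L position)
n=16: L (options 15(W), 14(W), 9(W) are all W)
n=17: W (go to 16, an L position)
n=18: W (go to 16, an L position)
n=19: L (options 18(W), 17(W), 12(W) are all W)
n=20: W (go to 19, an L position)
n=21: W (go to 19, an L position)
n=22: L (options 21(W), 20(W), 15(W) are all W)
n=23: W (go to 22, an L position)
n=24: W (go to 22, an L position)
n=25: L (options 24(W), 23(W), 18(W) are all W)
n=26: W (go to 25, an L position)
n=27: W (go to 25, an L position)
n=28: L (options 27(W), 26(W), 21(W) are all W)
n=29: W (go to 28, an L position)
n=30: W (go to 28, an L position)
n=31: L (options 30(W), 29(W), 24(W) are all W)
n=32: W (go to 31, an L position)
n=33: W (go to 31, an L position)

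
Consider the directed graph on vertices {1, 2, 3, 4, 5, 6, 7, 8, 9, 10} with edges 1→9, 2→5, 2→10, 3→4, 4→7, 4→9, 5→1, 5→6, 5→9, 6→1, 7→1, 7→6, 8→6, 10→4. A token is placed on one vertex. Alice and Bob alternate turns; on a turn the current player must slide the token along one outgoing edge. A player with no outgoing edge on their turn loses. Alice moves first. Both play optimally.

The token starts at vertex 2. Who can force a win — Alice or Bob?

Build the W/L table. Terminal = L. A non-terminal position is W if it has a move to some L; otherwise it is L.
Every edge goes from a vertex to one that appears earlier in the order 9, 1, 6, 7, 8, 4, 5, 10, 3, 2, so processing vertices in that order labels each vertex after all of its successors.
9: no outgoing edge → L
1: can move to 9, which is L ⇒ W
6: the only move is to 1(W), a W ⇒ L
7: can move to 6, which is L ⇒ W
8: can move to 6, which is L ⇒ W
4: can move to 9, which is L ⇒ W
5: can move to 6, which is L ⇒ W
10: the only move is to 4(W), a W ⇒ L
3: the only move is to 4(W), a W ⇒ L
2: can move to 10, which is L ⇒ W
From 2 Alice can move to 10, reaching an L position.

Alice wins.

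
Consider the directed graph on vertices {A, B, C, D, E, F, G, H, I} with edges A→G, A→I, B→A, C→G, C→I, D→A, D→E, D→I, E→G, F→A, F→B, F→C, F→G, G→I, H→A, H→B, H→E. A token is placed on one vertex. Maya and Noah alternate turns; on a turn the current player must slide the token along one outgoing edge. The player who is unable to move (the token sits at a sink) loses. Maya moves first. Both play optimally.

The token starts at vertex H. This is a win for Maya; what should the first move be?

Move to B.

Use the standard recursion: the mover loses at a terminal position; elsewhere, the mover wins exactly when some move hands the opponent an L position.
Every edge goes from a vertex to one that appears earlier in the order I, G, C, A, E, D, B, H, F, so processing vertices in that order labels each vertex after all of its successors.
I: no outgoing edge → L
G: →I(L), so W
C: →I(L), so W
A: →I(L), so W
E: →G(W) only, which is W, so L
D: →E(L), so W
B: →A(W) only, which is W, so L
H: →B(L), so W
F: →B(L), so W
From H, the L positions reachable in one move are: B, E. Any move reaching one of these is winning.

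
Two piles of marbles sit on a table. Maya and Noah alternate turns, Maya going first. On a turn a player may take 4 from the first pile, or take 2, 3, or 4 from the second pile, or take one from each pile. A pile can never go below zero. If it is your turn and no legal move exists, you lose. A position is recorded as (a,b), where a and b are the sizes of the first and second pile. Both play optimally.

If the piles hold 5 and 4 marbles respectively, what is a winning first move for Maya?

Move to (5,2).

Compute win/loss labels from the base case upward. A position with no move is L. Any other position is W if it can reach an L in one move, else L.
No move ever increases a pile, so every position that can arise here has a ≤ 5 and b ≤ 4; it is enough to label the cells with 0 ≤ a ≤ 5 and 0 ≤ b ≤ 4.
Every move lowers a or b (never raises either), so fill the grid row by row in increasing a, and left to right within a row: each cell's successors are then already labelled.
      b=0  b=1  b=2  b=3  b=4
a=0:    L    L    W    W    W
a=1:    L    W    W    W    W
a=2:    L    W    W    W    W
a=3:    L    W    W    W    W
a=4:    W    W    L    L    W
a=5:    W    L    L    W    W
Cells with no legal move (terminal, hence L): (0,0), (0,1), (1,0), (2,0), (3,0).
The remaining L cells, each justified by listing all of its moves:
(4,2): →(0,2)(W), (4,0)(W), (3,1)(W) — all W, so L
(4,3): →(0,3)(W), (4,1)(W), (4,0)(W), (3,2)(W) — all W, so L
(5,1): →(1,1)(W), (4,0)(W) — all W, so L
(5,2): →(1,2)(W), (5,0)(W), (4,1)(W) — all W, so L
Every other cell has at least one move into one of the L cells above, so it is W.
From (5,4), the L positions reachable in one move are: (5,2), (5,1), (4,3). Any move reaching one of these is winning.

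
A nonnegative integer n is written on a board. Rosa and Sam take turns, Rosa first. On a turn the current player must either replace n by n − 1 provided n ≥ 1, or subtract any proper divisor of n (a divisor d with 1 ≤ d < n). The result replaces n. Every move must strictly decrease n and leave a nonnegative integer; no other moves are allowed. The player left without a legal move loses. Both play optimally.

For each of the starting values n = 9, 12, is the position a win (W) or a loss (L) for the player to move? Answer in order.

9: L, 12: W

Classify positions by backward induction: terminal positions (no move available) are L. From any other position, the mover wins iff some move reaches an L.
n=0: no move → L
n=1: can move to 0, which is L ⇒ W
n=2: the only move is to 1(W), a W ⇒ L
n=3: can move to 2, which is L ⇒ W
n=4: can move to 2, which is L ⇒ W
n=5: the only move is to 4(W), a W ⇒ L
n=6: can move to 5, which is L ⇒ W
n=7: the only move is to 6(W), a W ⇒ L
n=8: can move to 7, which is L ⇒ W
n=9: moves to 6(W), 8(W); every one is W ⇒ L
n=10: can move to 5, which is L ⇒ W
n=11: the only move is to 10(W), a W ⇒ L
n=12: can move to 9, which is L ⇒ W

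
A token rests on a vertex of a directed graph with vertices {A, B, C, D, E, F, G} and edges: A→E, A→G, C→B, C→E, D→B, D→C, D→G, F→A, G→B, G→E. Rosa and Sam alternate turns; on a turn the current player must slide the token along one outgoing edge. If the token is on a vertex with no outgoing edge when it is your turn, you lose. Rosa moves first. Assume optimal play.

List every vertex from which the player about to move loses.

B, E, F

Classify positions by backward induction: terminal positions (no move available) are L. From any other position, the mover wins iff some move reaches an L.
Every edge goes from a vertex to one that appears earlier in the order E, B, C, G, A, F, D, so processing vertices in that order labels each vertex after all of its successors.
E: no outgoing edge → L
B: no outgoing edge → L
C: can move to B, which is L ⇒ W
G: can move to B, which is L ⇒ W
A: can move to E, which is L ⇒ W
F: the only move is to A(W), a W ⇒ L
D: can move to B, which is L ⇒ W
The losing starting vertices are exactly the entries labelled L in this table (3 of them).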